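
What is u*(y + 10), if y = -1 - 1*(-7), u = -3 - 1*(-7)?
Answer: 64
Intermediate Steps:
u = 4 (u = -3 + 7 = 4)
y = 6 (y = -1 + 7 = 6)
u*(y + 10) = 4*(6 + 10) = 4*16 = 64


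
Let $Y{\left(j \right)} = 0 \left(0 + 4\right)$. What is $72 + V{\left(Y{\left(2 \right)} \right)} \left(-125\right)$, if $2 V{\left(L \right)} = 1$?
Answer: $\frac{19}{2} \approx 9.5$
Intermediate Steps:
$Y{\left(j \right)} = 0$ ($Y{\left(j \right)} = 0 \cdot 4 = 0$)
$V{\left(L \right)} = \frac{1}{2}$ ($V{\left(L \right)} = \frac{1}{2} \cdot 1 = \frac{1}{2}$)
$72 + V{\left(Y{\left(2 \right)} \right)} \left(-125\right) = 72 + \frac{1}{2} \left(-125\right) = 72 - \frac{125}{2} = \frac{19}{2}$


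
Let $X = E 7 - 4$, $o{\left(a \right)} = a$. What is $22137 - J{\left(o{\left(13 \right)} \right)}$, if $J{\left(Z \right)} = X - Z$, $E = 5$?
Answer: $22119$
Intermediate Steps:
$X = 31$ ($X = 5 \cdot 7 - 4 = 35 - 4 = 31$)
$J{\left(Z \right)} = 31 - Z$
$22137 - J{\left(o{\left(13 \right)} \right)} = 22137 - \left(31 - 13\right) = 22137 - 18 = 22119$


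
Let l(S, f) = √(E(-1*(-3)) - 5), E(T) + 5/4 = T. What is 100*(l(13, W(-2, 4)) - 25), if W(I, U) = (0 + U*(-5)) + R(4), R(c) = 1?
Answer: -2500 + 50*I*√13 ≈ -2500.0 + 180.28*I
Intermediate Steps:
W(I, U) = 1 - 5*U (W(I, U) = (0 + U*(-5)) + 1 = (0 - 5*U) + 1 = -5*U + 1 = 1 - 5*U)
E(T) = -5/4 + T
l(S, f) = I*√13/2 (l(S, f) = √((-5/4 - 1*(-3)) - 5) = √((-5/4 + 3) - 5) = √(7/4 - 5) = √(-13/4) = I*√13/2)
100*(l(13, W(-2, 4)) - 25) = 100*(I*√13/2 - 25) = 100*(-25 + I*√13/2) = -2500 + 50*I*√13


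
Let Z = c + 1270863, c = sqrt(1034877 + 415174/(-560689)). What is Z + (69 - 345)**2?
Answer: 1347039 + sqrt(325336279577709431)/560689 ≈ 1.3481e+6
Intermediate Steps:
c = sqrt(325336279577709431)/560689 (c = sqrt(1034877 + 415174*(-1/560689)) = sqrt(1034877 - 415174/560689) = sqrt(580243735079/560689) = sqrt(325336279577709431)/560689 ≈ 1017.3)
Z = 1270863 + sqrt(325336279577709431)/560689 (Z = sqrt(325336279577709431)/560689 + 1270863 = 1270863 + sqrt(325336279577709431)/560689 ≈ 1.2719e+6)
Z + (69 - 345)**2 = (1270863 + sqrt(325336279577709431)/560689) + (69 - 345)**2 = (1270863 + sqrt(325336279577709431)/560689) + (-276)**2 = (1270863 + sqrt(325336279577709431)/560689) + 76176 = 1347039 + sqrt(325336279577709431)/560689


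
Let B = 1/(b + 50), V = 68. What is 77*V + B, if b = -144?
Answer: 492183/94 ≈ 5236.0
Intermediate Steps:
B = -1/94 (B = 1/(-144 + 50) = 1/(-94) = -1/94 ≈ -0.010638)
77*V + B = 77*68 - 1/94 = 5236 - 1/94 = 492183/94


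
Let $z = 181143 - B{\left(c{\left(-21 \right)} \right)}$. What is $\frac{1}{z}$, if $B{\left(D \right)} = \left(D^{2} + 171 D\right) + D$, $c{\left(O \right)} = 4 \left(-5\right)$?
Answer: $\frac{1}{184183} \approx 5.4294 \cdot 10^{-6}$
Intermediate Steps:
$c{\left(O \right)} = -20$
$B{\left(D \right)} = D^{2} + 172 D$
$z = 184183$ ($z = 181143 - - 20 \left(172 - 20\right) = 181143 - \left(-20\right) 152 = 181143 - -3040 = 181143 + 3040 = 184183$)
$\frac{1}{z} = \frac{1}{184183}$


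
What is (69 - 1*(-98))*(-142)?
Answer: -23714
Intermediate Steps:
(69 - 1*(-98))*(-142) = (69 + 98)*(-142) = 167*(-142) = -23714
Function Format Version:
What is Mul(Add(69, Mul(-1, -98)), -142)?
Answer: -23714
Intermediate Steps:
Mul(Add(69, Mul(-1, -98)), -142) = Mul(Add(69, 98), -142) = Mul(167, -142) = -23714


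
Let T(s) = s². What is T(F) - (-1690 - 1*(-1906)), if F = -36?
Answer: 1080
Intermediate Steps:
T(F) - (-1690 - 1*(-1906)) = (-36)² - (-1690 - 1*(-1906)) = 1296 - (-1690 + 1906) = 1296 - 1*216 = 1296 - 216 = 1080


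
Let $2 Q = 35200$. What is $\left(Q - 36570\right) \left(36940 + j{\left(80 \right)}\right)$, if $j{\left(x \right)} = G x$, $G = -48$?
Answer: $-627907000$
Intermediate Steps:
$Q = 17600$ ($Q = \frac{1}{2} \cdot 35200 = 17600$)
$j{\left(x \right)} = - 48 x$
$\left(Q - 36570\right) \left(36940 + j{\left(80 \right)}\right) = \left(17600 - 36570\right) \left(36940 - 3840\right) = - 18970 \left(36940 - 3840\right) = \left(-18970\right) 33100 = -627907000$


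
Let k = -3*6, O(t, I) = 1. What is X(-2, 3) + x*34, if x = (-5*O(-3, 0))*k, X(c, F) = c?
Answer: 3058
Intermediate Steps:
k = -18
x = 90 (x = -5*1*(-18) = -5*(-18) = 90)
X(-2, 3) + x*34 = -2 + 90*34 = -2 + 3060 = 3058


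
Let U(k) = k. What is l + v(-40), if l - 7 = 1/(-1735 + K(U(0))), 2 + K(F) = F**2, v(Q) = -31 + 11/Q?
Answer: -1686667/69480 ≈ -24.276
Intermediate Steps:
K(F) = -2 + F**2
l = 12158/1737 (l = 7 + 1/(-1735 + (-2 + 0**2)) = 7 + 1/(-1735 + (-2 + 0)) = 7 + 1/(-1735 - 2) = 7 + 1/(-1737) = 7 - 1/1737 = 12158/1737 ≈ 6.9994)
l + v(-40) = 12158/1737 + (-31 + 11/(-40)) = 12158/1737 + (-31 + 11*(-1/40)) = 12158/1737 + (-31 - 11/40) = 12158/1737 - 1251/40 = -1686667/69480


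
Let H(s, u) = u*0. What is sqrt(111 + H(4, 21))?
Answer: sqrt(111) ≈ 10.536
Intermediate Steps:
H(s, u) = 0
sqrt(111 + H(4, 21)) = sqrt(111 + 0) = sqrt(111)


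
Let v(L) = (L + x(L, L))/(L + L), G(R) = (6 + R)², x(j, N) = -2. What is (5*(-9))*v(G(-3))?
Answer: -35/2 ≈ -17.500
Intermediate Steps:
v(L) = (-2 + L)/(2*L) (v(L) = (L - 2)/(L + L) = (-2 + L)/((2*L)) = (-2 + L)*(1/(2*L)) = (-2 + L)/(2*L))
(5*(-9))*v(G(-3)) = (5*(-9))*((-2 + (6 - 3)²)/(2*((6 - 3)²))) = -45*(-2 + 3²)/(2*(3²)) = -45*(-2 + 9)/(2*9) = -45*7/(2*9) = -45*7/18 = -35/2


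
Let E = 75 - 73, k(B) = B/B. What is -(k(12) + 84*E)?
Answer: -169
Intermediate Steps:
k(B) = 1
E = 2
-(k(12) + 84*E) = -(1 + 84*2) = -(1 + 168) = -1*169 = -169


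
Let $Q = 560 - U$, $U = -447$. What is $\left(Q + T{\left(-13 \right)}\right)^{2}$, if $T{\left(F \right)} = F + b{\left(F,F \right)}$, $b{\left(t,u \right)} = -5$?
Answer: $978121$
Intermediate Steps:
$Q = 1007$ ($Q = 560 - -447 = 560 + 447 = 1007$)
$T{\left(F \right)} = -5 + F$ ($T{\left(F \right)} = F - 5 = -5 + F$)
$\left(Q + T{\left(-13 \right)}\right)^{2} = \left(1007 - 18\right)^{2} = 989^{2} = 978121$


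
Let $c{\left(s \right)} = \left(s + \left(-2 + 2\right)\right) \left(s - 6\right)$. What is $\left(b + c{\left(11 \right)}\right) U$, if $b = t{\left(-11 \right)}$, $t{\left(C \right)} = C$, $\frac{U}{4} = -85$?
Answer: $-14960$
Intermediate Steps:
$U = -340$ ($U = 4 \left(-85\right) = -340$)
$b = -11$
$c{\left(s \right)} = s \left(-6 + s\right)$ ($c{\left(s \right)} = \left(s + 0\right) \left(-6 + s\right) = s \left(-6 + s\right)$)
$\left(b + c{\left(11 \right)}\right) U = \left(-11 + 11 \left(-6 + 11\right)\right) \left(-340\right) = \left(-11 + 11 \cdot 5\right) \left(-340\right) = \left(-11 + 55\right) \left(-340\right) = 44 \left(-340\right) = -14960$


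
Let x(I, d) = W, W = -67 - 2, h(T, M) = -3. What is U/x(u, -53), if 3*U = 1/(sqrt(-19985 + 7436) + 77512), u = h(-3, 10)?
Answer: -77512/1243681397451 + I*sqrt(12549)/1243681397451 ≈ -6.2325e-8 + 9.0073e-11*I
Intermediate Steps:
u = -3
W = -69
x(I, d) = -69
U = 1/(3*(77512 + I*sqrt(12549))) (U = 1/(3*(sqrt(-19985 + 7436) + 77512)) = 1/(3*(sqrt(-12549) + 77512)) = 1/(3*(I*sqrt(12549) + 77512)) = 1/(3*(77512 + I*sqrt(12549))) ≈ 4.3004e-6 - 6.215e-9*I)
U/x(u, -53) = (77512/18024368079 - I*sqrt(12549)/18024368079)/(-69) = (77512/18024368079 - I*sqrt(12549)/18024368079)*(-1/69) = -77512/1243681397451 + I*sqrt(12549)/1243681397451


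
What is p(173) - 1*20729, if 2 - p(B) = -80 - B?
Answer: -20474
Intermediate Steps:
p(B) = 82 + B (p(B) = 2 - (-80 - B) = 2 + (80 + B) = 82 + B)
p(173) - 1*20729 = (82 + 173) - 1*20729 = 255 - 20729 = -20474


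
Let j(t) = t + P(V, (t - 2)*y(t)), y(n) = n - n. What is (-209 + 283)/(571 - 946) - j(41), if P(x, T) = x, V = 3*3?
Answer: -18824/375 ≈ -50.197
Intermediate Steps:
y(n) = 0
V = 9
j(t) = 9 + t (j(t) = t + 9 = 9 + t)
(-209 + 283)/(571 - 946) - j(41) = (-209 + 283)/(571 - 946) - (9 + 41) = 74/(-375) - 1*50 = 74*(-1/375) - 50 = -74/375 - 50 = -18824/375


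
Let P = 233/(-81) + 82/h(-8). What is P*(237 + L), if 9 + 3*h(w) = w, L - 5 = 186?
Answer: -10223636/1377 ≈ -7424.6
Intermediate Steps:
L = 191 (L = 5 + 186 = 191)
h(w) = -3 + w/3
P = -23887/1377 (P = 233/(-81) + 82/(-3 + (1/3)*(-8)) = 233*(-1/81) + 82/(-3 - 8/3) = -233/81 + 82/(-17/3) = -233/81 + 82*(-3/17) = -233/81 - 246/17 = -23887/1377 ≈ -17.347)
P*(237 + L) = -23887*(237 + 191)/1377 = -23887/1377*428 = -10223636/1377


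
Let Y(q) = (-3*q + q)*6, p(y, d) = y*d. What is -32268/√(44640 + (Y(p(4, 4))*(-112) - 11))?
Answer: -32268*√66133/66133 ≈ -125.48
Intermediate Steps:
p(y, d) = d*y
Y(q) = -12*q (Y(q) = -2*q*6 = -12*q)
-32268/√(44640 + (Y(p(4, 4))*(-112) - 11)) = -32268/√(44640 + (-48*4*(-112) - 11)) = -32268/√(44640 + (-12*16*(-112) - 11)) = -32268/√(44640 + (-192*(-112) - 11)) = -32268/√(44640 + (21504 - 11)) = -32268/√(44640 + 21493) = -32268*√66133/66133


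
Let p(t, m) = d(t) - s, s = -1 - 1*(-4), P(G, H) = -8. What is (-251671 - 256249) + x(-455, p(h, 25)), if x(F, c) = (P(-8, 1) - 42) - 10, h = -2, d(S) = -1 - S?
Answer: -507980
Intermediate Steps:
s = 3 (s = -1 + 4 = 3)
p(t, m) = -4 - t (p(t, m) = (-1 - t) - 1*3 = (-1 - t) - 3 = -4 - t)
x(F, c) = -60 (x(F, c) = (-8 - 42) - 10 = -50 - 10 = -60)
(-251671 - 256249) + x(-455, p(h, 25)) = (-251671 - 256249) - 60 = -507920 - 60 = -507980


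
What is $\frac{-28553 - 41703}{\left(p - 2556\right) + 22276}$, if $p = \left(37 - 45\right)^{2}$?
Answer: $- \frac{8782}{2473} \approx -3.5512$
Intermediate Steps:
$p = 64$ ($p = \left(-8\right)^{2} = 64$)
$\frac{-28553 - 41703}{\left(p - 2556\right) + 22276} = \frac{-28553 - 41703}{\left(64 - 2556\right) + 22276} = - \frac{70256}{-2492 + 22276} = - \frac{70256}{19784} = \left(-70256\right) \frac{1}{19784} = - \frac{8782}{2473}$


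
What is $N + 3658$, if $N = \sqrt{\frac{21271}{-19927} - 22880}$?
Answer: $3658 + \frac{i \sqrt{9085736194737}}{19927} \approx 3658.0 + 151.26 i$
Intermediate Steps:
$N = \frac{i \sqrt{9085736194737}}{19927}$ ($N = \sqrt{21271 \left(- \frac{1}{19927}\right) - 22880} = \sqrt{- \frac{21271}{19927} - 22880} = \sqrt{- \frac{455951031}{19927}} = \frac{i \sqrt{9085736194737}}{19927} \approx 151.26 i$)
$N + 3658 = \frac{i \sqrt{9085736194737}}{19927} + 3658 = 3658 + \frac{i \sqrt{9085736194737}}{19927}$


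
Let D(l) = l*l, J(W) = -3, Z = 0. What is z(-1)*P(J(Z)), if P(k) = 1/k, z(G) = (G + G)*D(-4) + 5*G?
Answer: 37/3 ≈ 12.333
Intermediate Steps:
D(l) = l²
z(G) = 37*G (z(G) = (G + G)*(-4)² + 5*G = (2*G)*16 + 5*G = 32*G + 5*G = 37*G)
P(k) = 1/k
z(-1)*P(J(Z)) = (37*(-1))/(-3) = -37*(-⅓) = 37/3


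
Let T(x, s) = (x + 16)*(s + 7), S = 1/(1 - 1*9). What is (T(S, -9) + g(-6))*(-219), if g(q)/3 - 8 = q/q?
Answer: 4161/4 ≈ 1040.3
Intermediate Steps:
g(q) = 27 (g(q) = 24 + 3*(q/q) = 24 + 3*1 = 24 + 3 = 27)
S = -⅛ (S = 1/(1 - 9) = 1/(-8) = -⅛ ≈ -0.12500)
T(x, s) = (7 + s)*(16 + x) (T(x, s) = (16 + x)*(7 + s) = (7 + s)*(16 + x))
(T(S, -9) + g(-6))*(-219) = ((112 + 7*(-⅛) + 16*(-9) - 9*(-⅛)) + 27)*(-219) = ((112 - 7/8 - 144 + 9/8) + 27)*(-219) = (-127/4 + 27)*(-219) = -19/4*(-219) = 4161/4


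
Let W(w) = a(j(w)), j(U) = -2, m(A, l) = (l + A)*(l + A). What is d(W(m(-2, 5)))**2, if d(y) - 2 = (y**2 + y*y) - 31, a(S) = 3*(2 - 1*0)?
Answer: 1849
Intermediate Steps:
m(A, l) = (A + l)**2 (m(A, l) = (A + l)*(A + l) = (A + l)**2)
a(S) = 6 (a(S) = 3*(2 + 0) = 3*2 = 6)
W(w) = 6
d(y) = -29 + 2*y**2 (d(y) = 2 + ((y**2 + y*y) - 31) = 2 + ((y**2 + y**2) - 31) = 2 + (2*y**2 - 31) = 2 + (-31 + 2*y**2) = -29 + 2*y**2)
d(W(m(-2, 5)))**2 = (-29 + 2*6**2)**2 = (-29 + 2*36)**2 = (-29 + 72)**2 = 43**2 = 1849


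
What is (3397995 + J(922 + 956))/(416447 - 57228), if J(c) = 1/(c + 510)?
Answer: 1159201723/122544996 ≈ 9.4594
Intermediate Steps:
J(c) = 1/(510 + c)
(3397995 + J(922 + 956))/(416447 - 57228) = (3397995 + 1/(510 + (922 + 956)))/(416447 - 57228) = (3397995 + 1/(510 + 1878))/359219 = (3397995 + 1/2388)*(1/359219) = (8114412061/2388)*(1/359219) = 1159201723/122544996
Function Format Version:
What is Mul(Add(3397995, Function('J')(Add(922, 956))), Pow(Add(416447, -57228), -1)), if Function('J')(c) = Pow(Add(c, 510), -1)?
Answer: Rational(1159201723, 122544996) ≈ 9.4594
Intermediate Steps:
Function('J')(c) = Pow(Add(510, c), -1)
Mul(Add(3397995, Function('J')(Add(922, 956))), Pow(Add(416447, -57228), -1)) = Mul(Add(3397995, Pow(Add(510, Add(922, 956)), -1)), Pow(Add(416447, -57228), -1)) = Mul(Add(3397995, Pow(Add(510, 1878), -1)), Pow(359219, -1)) = Mul(Add(3397995, Pow(2388, -1)), Rational(1, 359219)) = Mul(Add(3397995, Rational(1, 2388)), Rational(1, 359219)) = Mul(Rational(8114412061, 2388), Rational(1, 359219)) = Rational(1159201723, 122544996)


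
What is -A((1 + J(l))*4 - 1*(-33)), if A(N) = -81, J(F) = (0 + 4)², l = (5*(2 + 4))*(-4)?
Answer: 81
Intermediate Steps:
l = -120 (l = (5*6)*(-4) = 30*(-4) = -120)
J(F) = 16 (J(F) = 4² = 16)
-A((1 + J(l))*4 - 1*(-33)) = -1*(-81) = 81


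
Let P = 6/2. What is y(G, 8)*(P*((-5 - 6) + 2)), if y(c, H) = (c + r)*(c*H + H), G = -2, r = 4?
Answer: 432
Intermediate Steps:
P = 3 (P = 6*(1/2) = 3)
y(c, H) = (4 + c)*(H + H*c) (y(c, H) = (c + 4)*(c*H + H) = (4 + c)*(H*c + H) = (4 + c)*(H + H*c))
y(G, 8)*(P*((-5 - 6) + 2)) = (8*(4 + (-2)**2 + 5*(-2)))*(3*((-5 - 6) + 2)) = (8*(4 + 4 - 10))*(3*(-11 + 2)) = (8*(-2))*(3*(-9)) = -16*(-27) = 432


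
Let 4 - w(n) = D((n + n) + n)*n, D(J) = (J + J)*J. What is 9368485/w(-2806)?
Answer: 1338355/56811658156 ≈ 2.3558e-5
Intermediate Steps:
D(J) = 2*J² (D(J) = (2*J)*J = 2*J²)
w(n) = 4 - 18*n³ (w(n) = 4 - 2*((n + n) + n)²*n = 4 - 2*(2*n + n)²*n = 4 - 2*(3*n)²*n = 4 - 2*(9*n²)*n = 4 - 18*n²*n = 4 - 18*n³)
9368485/w(-2806) = 9368485/(4 - 18*(-2806)³) = 9368485/(4 - 18*(-22093422616)) = 9368485/(4 + 397681607088) = 9368485/397681607092 = 9368485*(1/397681607092) = 1338355/56811658156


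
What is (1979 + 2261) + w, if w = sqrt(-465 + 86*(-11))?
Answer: 4240 + I*sqrt(1411) ≈ 4240.0 + 37.563*I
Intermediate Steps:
w = I*sqrt(1411) (w = sqrt(-465 - 946) = sqrt(-1411) = I*sqrt(1411) ≈ 37.563*I)
(1979 + 2261) + w = (1979 + 2261) + I*sqrt(1411) = 4240 + I*sqrt(1411)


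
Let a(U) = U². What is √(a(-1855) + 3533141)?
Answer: √6974166 ≈ 2640.9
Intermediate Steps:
√(a(-1855) + 3533141) = √((-1855)² + 3533141) = √(3441025 + 3533141) = √6974166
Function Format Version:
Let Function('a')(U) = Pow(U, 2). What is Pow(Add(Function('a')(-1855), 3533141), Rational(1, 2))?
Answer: Pow(6974166, Rational(1, 2)) ≈ 2640.9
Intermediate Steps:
Pow(Add(Function('a')(-1855), 3533141), Rational(1, 2)) = Pow(Add(Pow(-1855, 2), 3533141), Rational(1, 2)) = Pow(Add(3441025, 3533141), Rational(1, 2)) = Pow(6974166, Rational(1, 2))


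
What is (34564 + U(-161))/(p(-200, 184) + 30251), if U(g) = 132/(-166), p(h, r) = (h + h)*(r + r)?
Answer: -2868746/9706767 ≈ -0.29554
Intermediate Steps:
p(h, r) = 4*h*r (p(h, r) = (2*h)*(2*r) = 4*h*r)
U(g) = -66/83 (U(g) = 132*(-1/166) = -66/83)
(34564 + U(-161))/(p(-200, 184) + 30251) = (34564 - 66/83)/(4*(-200)*184 + 30251) = 2868746/(83*(-147200 + 30251)) = (2868746/83)/(-116949) = (2868746/83)*(-1/116949) = -2868746/9706767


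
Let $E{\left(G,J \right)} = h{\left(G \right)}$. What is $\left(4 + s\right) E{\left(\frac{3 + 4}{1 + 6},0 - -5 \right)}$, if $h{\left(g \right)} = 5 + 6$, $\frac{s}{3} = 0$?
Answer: $44$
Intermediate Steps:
$s = 0$ ($s = 3 \cdot 0 = 0$)
$h{\left(g \right)} = 11$
$E{\left(G,J \right)} = 11$
$\left(4 + s\right) E{\left(\frac{3 + 4}{1 + 6},0 - -5 \right)} = \left(4 + 0\right) 11 = 4 \cdot 11 = 44$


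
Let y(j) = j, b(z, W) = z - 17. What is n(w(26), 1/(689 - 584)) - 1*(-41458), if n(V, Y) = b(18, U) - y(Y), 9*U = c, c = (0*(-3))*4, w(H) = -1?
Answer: 4353194/105 ≈ 41459.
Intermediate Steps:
c = 0 (c = 0*4 = 0)
U = 0 (U = (⅑)*0 = 0)
b(z, W) = -17 + z
n(V, Y) = 1 - Y (n(V, Y) = (-17 + 18) - Y = 1 - Y)
n(w(26), 1/(689 - 584)) - 1*(-41458) = (1 - 1/(689 - 584)) - 1*(-41458) = (1 - 1/105) + 41458 = 104/105 + 41458 = 4353194/105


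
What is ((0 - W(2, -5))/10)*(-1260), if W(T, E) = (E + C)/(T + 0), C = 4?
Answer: -63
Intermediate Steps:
W(T, E) = (4 + E)/T (W(T, E) = (E + 4)/(T + 0) = (4 + E)/T)
((0 - W(2, -5))/10)*(-1260) = ((0 - (4 - 5)/2)/10)*(-1260) = ((0 - (-1)/2)*(⅒))*(-1260) = ((0 - 1*(-½))*(⅒))*(-1260) = ((0 + ½)*(⅒))*(-1260) = ((½)*(⅒))*(-1260) = (1/20)*(-1260) = -63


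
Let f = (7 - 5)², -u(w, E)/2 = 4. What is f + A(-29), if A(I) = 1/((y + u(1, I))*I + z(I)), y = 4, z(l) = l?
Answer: 349/87 ≈ 4.0115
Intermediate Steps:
u(w, E) = -8 (u(w, E) = -2*4 = -8)
f = 4 (f = 2² = 4)
A(I) = -1/(3*I) (A(I) = 1/((4 - 8)*I + I) = 1/(-4*I + I) = 1/(-3*I) = -1/(3*I))
f + A(-29) = 4 - ⅓/(-29) = 4 - ⅓*(-1/29) = 4 + 1/87 = 349/87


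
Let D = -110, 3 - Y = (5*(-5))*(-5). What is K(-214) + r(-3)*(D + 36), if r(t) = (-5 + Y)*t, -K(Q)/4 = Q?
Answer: -27338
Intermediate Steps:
Y = -122 (Y = 3 - 5*(-5)*(-5) = 3 - (-25)*(-5) = 3 - 1*125 = 3 - 125 = -122)
K(Q) = -4*Q
r(t) = -127*t (r(t) = (-5 - 122)*t = -127*t)
K(-214) + r(-3)*(D + 36) = -4*(-214) + (-127*(-3))*(-110 + 36) = 856 + 381*(-74) = 856 - 28194 = -27338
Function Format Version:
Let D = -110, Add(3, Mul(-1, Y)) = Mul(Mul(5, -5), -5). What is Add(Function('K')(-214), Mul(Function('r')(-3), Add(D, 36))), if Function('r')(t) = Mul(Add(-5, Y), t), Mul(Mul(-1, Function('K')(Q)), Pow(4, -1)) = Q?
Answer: -27338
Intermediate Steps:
Y = -122 (Y = Add(3, Mul(-1, Mul(Mul(5, -5), -5))) = Add(3, Mul(-1, Mul(-25, -5))) = Add(3, Mul(-1, 125)) = Add(3, -125) = -122)
Function('K')(Q) = Mul(-4, Q)
Function('r')(t) = Mul(-127, t) (Function('r')(t) = Mul(Add(-5, -122), t) = Mul(-127, t))
Add(Function('K')(-214), Mul(Function('r')(-3), Add(D, 36))) = Add(Mul(-4, -214), Mul(Mul(-127, -3), Add(-110, 36))) = Add(856, Mul(381, -74)) = Add(856, -28194) = -27338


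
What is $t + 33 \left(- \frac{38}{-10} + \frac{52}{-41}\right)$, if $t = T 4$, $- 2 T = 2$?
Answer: $\frac{16307}{205} \approx 79.546$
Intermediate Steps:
$T = -1$ ($T = \left(- \frac{1}{2}\right) 2 = -1$)
$t = -4$ ($t = \left(-1\right) 4 = -4$)
$t + 33 \left(- \frac{38}{-10} + \frac{52}{-41}\right) = -4 + 33 \left(- \frac{38}{-10} + \frac{52}{-41}\right) = -4 + 33 \left(\left(-38\right) \left(- \frac{1}{10}\right) + 52 \left(- \frac{1}{41}\right)\right) = -4 + 33 \left(\frac{19}{5} - \frac{52}{41}\right) = -4 + 33 \cdot \frac{519}{205} = -4 + \frac{17127}{205} = \frac{16307}{205}$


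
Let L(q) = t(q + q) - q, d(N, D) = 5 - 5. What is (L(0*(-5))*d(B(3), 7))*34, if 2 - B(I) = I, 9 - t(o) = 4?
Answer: 0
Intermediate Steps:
t(o) = 5 (t(o) = 9 - 1*4 = 9 - 4 = 5)
B(I) = 2 - I
d(N, D) = 0
L(q) = 5 - q
(L(0*(-5))*d(B(3), 7))*34 = ((5 - 0*(-5))*0)*34 = ((5 - 1*0)*0)*34 = ((5 + 0)*0)*34 = (5*0)*34 = 0*34 = 0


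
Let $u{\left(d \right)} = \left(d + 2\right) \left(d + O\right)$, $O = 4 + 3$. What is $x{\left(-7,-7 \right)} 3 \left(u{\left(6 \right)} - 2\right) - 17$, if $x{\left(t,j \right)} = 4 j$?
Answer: $-8585$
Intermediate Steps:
$O = 7$
$u{\left(d \right)} = \left(2 + d\right) \left(7 + d\right)$ ($u{\left(d \right)} = \left(d + 2\right) \left(d + 7\right) = \left(2 + d\right) \left(7 + d\right)$)
$x{\left(-7,-7 \right)} 3 \left(u{\left(6 \right)} - 2\right) - 17 = 4 \left(-7\right) 3 \left(\left(14 + 6^{2} + 9 \cdot 6\right) - 2\right) - 17 = - 28 \cdot 3 \left(\left(14 + 36 + 54\right) - 2\right) - 17 = - 28 \cdot 3 \left(104 - 2\right) - 17 = - 28 \cdot 3 \cdot 102 - 17 = \left(-28\right) 306 - 17 = -8568 - 17 = -8585$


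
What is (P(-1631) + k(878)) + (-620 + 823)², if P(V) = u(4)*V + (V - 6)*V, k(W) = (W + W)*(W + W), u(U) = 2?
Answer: 5791430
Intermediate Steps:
k(W) = 4*W² (k(W) = (2*W)*(2*W) = 4*W²)
P(V) = 2*V + V*(-6 + V) (P(V) = 2*V + (V - 6)*V = 2*V + (-6 + V)*V = 2*V + V*(-6 + V))
(P(-1631) + k(878)) + (-620 + 823)² = (-1631*(-4 - 1631) + 4*878²) + (-620 + 823)² = (-1631*(-1635) + 4*770884) + 203² = (2666685 + 3083536) + 41209 = 5750221 + 41209 = 5791430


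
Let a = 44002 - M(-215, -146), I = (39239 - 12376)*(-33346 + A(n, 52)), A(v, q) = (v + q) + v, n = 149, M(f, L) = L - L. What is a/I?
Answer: -22001/443185774 ≈ -4.9643e-5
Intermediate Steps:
M(f, L) = 0
A(v, q) = q + 2*v (A(v, q) = (q + v) + v = q + 2*v)
I = -886371548 (I = (39239 - 12376)*(-33346 + (52 + 2*149)) = 26863*(-33346 + (52 + 298)) = 26863*(-33346 + 350) = 26863*(-32996) = -886371548)
a = 44002 (a = 44002 - 1*0 = 44002 + 0 = 44002)
a/I = 44002/(-886371548) = 44002*(-1/886371548) = -22001/443185774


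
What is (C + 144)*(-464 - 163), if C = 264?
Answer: -255816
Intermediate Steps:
(C + 144)*(-464 - 163) = (264 + 144)*(-464 - 163) = 408*(-627) = -255816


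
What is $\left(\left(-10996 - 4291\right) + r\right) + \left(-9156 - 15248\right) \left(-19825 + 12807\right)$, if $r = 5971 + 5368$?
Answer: $171263324$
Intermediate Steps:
$r = 11339$
$\left(\left(-10996 - 4291\right) + r\right) + \left(-9156 - 15248\right) \left(-19825 + 12807\right) = \left(\left(-10996 - 4291\right) + 11339\right) + \left(-9156 - 15248\right) \left(-19825 + 12807\right) = \left(-15287 + 11339\right) - -171267272 = -3948 + 171267272 = 171263324$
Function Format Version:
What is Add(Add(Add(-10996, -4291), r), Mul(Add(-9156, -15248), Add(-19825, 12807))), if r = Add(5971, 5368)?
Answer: 171263324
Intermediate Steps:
r = 11339
Add(Add(Add(-10996, -4291), r), Mul(Add(-9156, -15248), Add(-19825, 12807))) = Add(Add(Add(-10996, -4291), 11339), Mul(Add(-9156, -15248), Add(-19825, 12807))) = Add(Add(-15287, 11339), Mul(-24404, -7018)) = Add(-3948, 171267272) = 171263324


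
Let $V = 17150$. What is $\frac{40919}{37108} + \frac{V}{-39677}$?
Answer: $\frac{987140963}{1472334116} \approx 0.67046$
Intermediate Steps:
$\frac{40919}{37108} + \frac{V}{-39677} = \frac{40919}{37108} + \frac{17150}{-39677} = 40919 \cdot \frac{1}{37108} + 17150 \left(- \frac{1}{39677}\right) = \frac{40919}{37108} - \frac{17150}{39677} = \frac{987140963}{1472334116}$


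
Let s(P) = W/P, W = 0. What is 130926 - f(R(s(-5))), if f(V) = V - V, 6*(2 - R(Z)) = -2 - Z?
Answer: 130926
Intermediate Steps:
s(P) = 0 (s(P) = 0/P = 0)
R(Z) = 7/3 + Z/6 (R(Z) = 2 - (-2 - Z)/6 = 2 + (1/3 + Z/6) = 7/3 + Z/6)
f(V) = 0
130926 - f(R(s(-5))) = 130926 - 1*0 = 130926 + 0 = 130926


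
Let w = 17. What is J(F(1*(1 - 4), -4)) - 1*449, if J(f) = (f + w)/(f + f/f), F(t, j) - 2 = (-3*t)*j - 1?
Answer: -7624/17 ≈ -448.47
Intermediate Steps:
F(t, j) = 1 - 3*j*t (F(t, j) = 2 + ((-3*t)*j - 1) = 2 + (-3*j*t - 1) = 2 + (-1 - 3*j*t) = 1 - 3*j*t)
J(f) = (17 + f)/(1 + f) (J(f) = (f + 17)/(f + f/f) = (17 + f)/(f + 1) = (17 + f)/(1 + f))
J(F(1*(1 - 4), -4)) - 1*449 = (17 + (1 - 3*(-4)*1*(1 - 4)))/(1 + (1 - 3*(-4)*1*(1 - 4))) - 1*449 = (17 + (1 - 3*(-4)*1*(-3)))/(1 + (1 - 3*(-4)*1*(-3))) - 449 = (17 + (1 - 3*(-4)*(-3)))/(1 + (1 - 3*(-4)*(-3))) - 449 = (17 + (1 - 36))/(1 + (1 - 36)) - 449 = (17 - 35)/(1 - 35) - 449 = -18/(-34) - 449 = -1/34*(-18) - 449 = 9/17 - 449 = -7624/17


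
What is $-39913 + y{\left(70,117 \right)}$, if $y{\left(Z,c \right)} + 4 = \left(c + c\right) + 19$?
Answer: $-39664$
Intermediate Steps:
$y{\left(Z,c \right)} = 15 + 2 c$ ($y{\left(Z,c \right)} = -4 + \left(\left(c + c\right) + 19\right) = -4 + \left(2 c + 19\right) = -4 + \left(19 + 2 c\right) = 15 + 2 c$)
$-39913 + y{\left(70,117 \right)} = -39913 + \left(15 + 2 \cdot 117\right) = -39913 + \left(15 + 234\right) = -39913 + 249 = -39664$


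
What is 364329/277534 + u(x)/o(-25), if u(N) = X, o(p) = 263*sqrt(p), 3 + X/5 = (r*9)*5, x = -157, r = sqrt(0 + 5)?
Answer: 364329/277534 + 3*I*(1 - 15*sqrt(5))/263 ≈ 1.3127 - 0.37119*I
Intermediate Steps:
r = sqrt(5) ≈ 2.2361
X = -15 + 225*sqrt(5) (X = -15 + 5*((sqrt(5)*9)*5) = -15 + 5*((9*sqrt(5))*5) = -15 + 5*(45*sqrt(5)) = -15 + 225*sqrt(5) ≈ 488.12)
u(N) = -15 + 225*sqrt(5)
364329/277534 + u(x)/o(-25) = 364329/277534 + (-15 + 225*sqrt(5))/((263*sqrt(-25))) = 364329*(1/277534) + (-15 + 225*sqrt(5))/((263*(5*I))) = 364329/277534 + (-15 + 225*sqrt(5))/((1315*I)) = 364329/277534 + (-15 + 225*sqrt(5))*(-I/1315) = 364329/277534 - I*(-15 + 225*sqrt(5))/1315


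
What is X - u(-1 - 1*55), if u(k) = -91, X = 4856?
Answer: 4947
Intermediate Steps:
X - u(-1 - 1*55) = 4856 - 1*(-91) = 4856 + 91 = 4947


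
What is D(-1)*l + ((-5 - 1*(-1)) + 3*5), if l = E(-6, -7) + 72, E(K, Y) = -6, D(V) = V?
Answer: -55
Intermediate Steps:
l = 66 (l = -6 + 72 = 66)
D(-1)*l + ((-5 - 1*(-1)) + 3*5) = -1*66 + ((-5 - 1*(-1)) + 3*5) = -66 + ((-5 + 1) + 15) = -66 + (-4 + 15) = -66 + 11 = -55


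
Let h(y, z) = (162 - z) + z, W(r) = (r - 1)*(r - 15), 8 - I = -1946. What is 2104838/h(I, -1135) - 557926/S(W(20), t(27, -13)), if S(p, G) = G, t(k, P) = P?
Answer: 58873453/1053 ≈ 55910.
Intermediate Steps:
I = 1954 (I = 8 - 1*(-1946) = 8 + 1946 = 1954)
W(r) = (-1 + r)*(-15 + r)
h(y, z) = 162
2104838/h(I, -1135) - 557926/S(W(20), t(27, -13)) = 2104838/162 - 557926/(-13) = 2104838*(1/162) - 557926*(-1/13) = 1052419/81 + 557926/13 = 58873453/1053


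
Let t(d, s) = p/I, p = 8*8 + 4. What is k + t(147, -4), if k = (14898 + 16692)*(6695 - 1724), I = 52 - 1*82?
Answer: 2355508316/15 ≈ 1.5703e+8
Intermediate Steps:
p = 68 (p = 64 + 4 = 68)
I = -30 (I = 52 - 82 = -30)
t(d, s) = -34/15 (t(d, s) = 68/(-30) = 68*(-1/30) = -34/15)
k = 157033890 (k = 31590*4971 = 157033890)
k + t(147, -4) = 157033890 - 34/15 = 2355508316/15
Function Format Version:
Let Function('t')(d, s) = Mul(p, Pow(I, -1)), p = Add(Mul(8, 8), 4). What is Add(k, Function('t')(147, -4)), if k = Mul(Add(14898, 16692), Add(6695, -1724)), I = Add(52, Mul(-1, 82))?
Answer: Rational(2355508316, 15) ≈ 1.5703e+8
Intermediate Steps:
p = 68 (p = Add(64, 4) = 68)
I = -30 (I = Add(52, -82) = -30)
Function('t')(d, s) = Rational(-34, 15) (Function('t')(d, s) = Mul(68, Pow(-30, -1)) = Mul(68, Rational(-1, 30)) = Rational(-34, 15))
k = 157033890 (k = Mul(31590, 4971) = 157033890)
Add(k, Function('t')(147, -4)) = Add(157033890, Rational(-34, 15)) = Rational(2355508316, 15)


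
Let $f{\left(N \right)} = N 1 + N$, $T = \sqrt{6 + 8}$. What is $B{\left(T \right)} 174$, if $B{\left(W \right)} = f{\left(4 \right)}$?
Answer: $1392$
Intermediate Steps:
$T = \sqrt{14} \approx 3.7417$
$f{\left(N \right)} = 2 N$ ($f{\left(N \right)} = N + N = 2 N$)
$B{\left(W \right)} = 8$ ($B{\left(W \right)} = 2 \cdot 4 = 8$)
$B{\left(T \right)} 174 = 8 \cdot 174 = 1392$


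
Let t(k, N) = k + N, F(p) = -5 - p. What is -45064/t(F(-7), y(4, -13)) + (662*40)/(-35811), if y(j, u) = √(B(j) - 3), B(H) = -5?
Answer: 4*(-6620*√2 + 201729983*I)/(35811*(√2 - I)) ≈ -7511.4 + 10622.0*I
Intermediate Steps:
y(j, u) = 2*I*√2 (y(j, u) = √(-5 - 3) = √(-8) = 2*I*√2)
t(k, N) = N + k
-45064/t(F(-7), y(4, -13)) + (662*40)/(-35811) = -45064/(2*I*√2 + (-5 - 1*(-7))) + (662*40)/(-35811) = -45064/(2*I*√2 + (-5 + 7)) + 26480*(-1/35811) = -45064/(2*I*√2 + 2) - 26480/35811 = -45064/(2 + 2*I*√2) - 26480/35811 = -26480/35811 - 45064/(2 + 2*I*√2)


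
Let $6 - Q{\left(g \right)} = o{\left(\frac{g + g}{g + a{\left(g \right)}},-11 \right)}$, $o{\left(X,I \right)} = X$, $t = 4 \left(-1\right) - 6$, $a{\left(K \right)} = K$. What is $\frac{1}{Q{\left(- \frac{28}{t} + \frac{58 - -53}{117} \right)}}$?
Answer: $\frac{1}{5} \approx 0.2$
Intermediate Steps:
$t = -10$ ($t = -4 - 6 = -10$)
$Q{\left(g \right)} = 5$ ($Q{\left(g \right)} = 6 - \frac{g + g}{g + g} = 6 - \frac{2 g}{2 g} = 6 - 2 g \frac{1}{2 g} = 6 - 1 = 5$)
$\frac{1}{Q{\left(- \frac{28}{t} + \frac{58 - -53}{117} \right)}} = \frac{1}{5}$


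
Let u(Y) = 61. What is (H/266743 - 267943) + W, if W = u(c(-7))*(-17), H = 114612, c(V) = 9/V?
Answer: -71748417528/266743 ≈ -2.6898e+5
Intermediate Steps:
W = -1037 (W = 61*(-17) = -1037)
(H/266743 - 267943) + W = (114612/266743 - 267943) - 1037 = -71471805037/266743 - 1037 = -71748417528/266743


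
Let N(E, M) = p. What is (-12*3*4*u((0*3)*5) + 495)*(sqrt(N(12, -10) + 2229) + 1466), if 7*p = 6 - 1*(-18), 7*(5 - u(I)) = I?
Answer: -329850 - 225*sqrt(109389)/7 ≈ -3.4048e+5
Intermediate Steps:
u(I) = 5 - I/7
p = 24/7 (p = (6 - 1*(-18))/7 = (6 + 18)/7 = (1/7)*24 = 24/7 ≈ 3.4286)
N(E, M) = 24/7
(-12*3*4*u((0*3)*5) + 495)*(sqrt(N(12, -10) + 2229) + 1466) = (-12*3*4*(5 - 0*3*5/7) + 495)*(sqrt(24/7 + 2229) + 1466) = (-144*(5 - 0*5) + 495)*(sqrt(15627/7) + 1466) = (-144*(5 - 1/7*0) + 495)*(sqrt(109389)/7 + 1466) = (-144*(5 + 0) + 495)*(1466 + sqrt(109389)/7) = (-144*5 + 495)*(1466 + sqrt(109389)/7) = (-12*60 + 495)*(1466 + sqrt(109389)/7) = (-720 + 495)*(1466 + sqrt(109389)/7) = -225*(1466 + sqrt(109389)/7) = -329850 - 225*sqrt(109389)/7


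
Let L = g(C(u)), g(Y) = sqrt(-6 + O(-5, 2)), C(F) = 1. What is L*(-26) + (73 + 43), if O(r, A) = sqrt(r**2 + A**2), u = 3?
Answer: 116 - 26*sqrt(-6 + sqrt(29)) ≈ 116.0 - 20.387*I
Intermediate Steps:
O(r, A) = sqrt(A**2 + r**2)
g(Y) = sqrt(-6 + sqrt(29)) (g(Y) = sqrt(-6 + sqrt(2**2 + (-5)**2)) = sqrt(-6 + sqrt(4 + 25)) = sqrt(-6 + sqrt(29)))
L = sqrt(-6 + sqrt(29)) ≈ 0.78411*I
L*(-26) + (73 + 43) = sqrt(-6 + sqrt(29))*(-26) + (73 + 43) = -26*sqrt(-6 + sqrt(29)) + 116 = 116 - 26*sqrt(-6 + sqrt(29))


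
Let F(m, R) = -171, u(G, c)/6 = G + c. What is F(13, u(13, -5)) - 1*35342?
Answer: -35513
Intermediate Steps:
u(G, c) = 6*G + 6*c (u(G, c) = 6*(G + c) = 6*G + 6*c)
F(13, u(13, -5)) - 1*35342 = -171 - 1*35342 = -171 - 35342 = -35513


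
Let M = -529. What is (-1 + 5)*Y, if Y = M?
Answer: -2116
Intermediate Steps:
Y = -529
(-1 + 5)*Y = (-1 + 5)*(-529) = 4*(-529) = -2116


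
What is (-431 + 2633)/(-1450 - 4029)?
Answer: -2202/5479 ≈ -0.40190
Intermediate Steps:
(-431 + 2633)/(-1450 - 4029) = 2202/(-5479) = 2202*(-1/5479) = -2202/5479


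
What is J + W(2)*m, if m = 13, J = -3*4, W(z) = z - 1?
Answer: 1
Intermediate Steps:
W(z) = -1 + z
J = -12
J + W(2)*m = -12 + (-1 + 2)*13 = -12 + 1*13 = -12 + 13 = 1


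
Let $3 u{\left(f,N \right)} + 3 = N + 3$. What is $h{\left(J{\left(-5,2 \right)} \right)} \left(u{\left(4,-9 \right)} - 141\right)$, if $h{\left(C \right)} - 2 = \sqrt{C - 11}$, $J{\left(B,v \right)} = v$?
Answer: $-288 - 432 i \approx -288.0 - 432.0 i$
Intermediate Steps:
$u{\left(f,N \right)} = \frac{N}{3}$ ($u{\left(f,N \right)} = -1 + \frac{N + 3}{3} = -1 + \frac{3 + N}{3} = -1 + \left(1 + \frac{N}{3}\right) = \frac{N}{3}$)
$h{\left(C \right)} = 2 + \sqrt{-11 + C}$ ($h{\left(C \right)} = 2 + \sqrt{C - 11} = 2 + \sqrt{-11 + C}$)
$h{\left(J{\left(-5,2 \right)} \right)} \left(u{\left(4,-9 \right)} - 141\right) = \left(2 + \sqrt{-11 + 2}\right) \left(\frac{1}{3} \left(-9\right) - 141\right) = \left(2 + \sqrt{-9}\right) \left(-3 - 141\right) = \left(2 + 3 i\right) \left(-144\right) = -288 - 432 i$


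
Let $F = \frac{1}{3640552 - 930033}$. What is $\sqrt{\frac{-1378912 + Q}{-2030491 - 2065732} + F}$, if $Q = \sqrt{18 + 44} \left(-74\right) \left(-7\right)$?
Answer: $\frac{\sqrt{41497843703352144464352087 - 15589000226077302494554 \sqrt{62}}}{11102890269737} \approx 0.57934$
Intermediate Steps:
$Q = 518 \sqrt{62}$ ($Q = \sqrt{62} \left(-74\right) \left(-7\right) = - 74 \sqrt{62} \left(-7\right) = 518 \sqrt{62} \approx 4078.7$)
$F = \frac{1}{2710519} \approx 3.6893 \cdot 10^{-7}$
$\sqrt{\frac{-1378912 + Q}{-2030491 - 2065732} + F} = \sqrt{\frac{-1378912 + 518 \sqrt{62}}{-2030491 - 2065732} + \frac{1}{2710519}} = \sqrt{\frac{-1378912 + 518 \sqrt{62}}{-4096223} + \frac{1}{2710519}} = \sqrt{\left(-1378912 + 518 \sqrt{62}\right) \left(- \frac{1}{4096223}\right) + \frac{1}{2710519}} = \sqrt{\left(\frac{1378912}{4096223} - \frac{518 \sqrt{62}}{4096223}\right) + \frac{1}{2710519}} = \sqrt{\frac{3737571271551}{11102890269737} - \frac{518 \sqrt{62}}{4096223}}$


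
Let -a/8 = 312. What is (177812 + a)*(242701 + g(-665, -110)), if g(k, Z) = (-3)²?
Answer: 42550946360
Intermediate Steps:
g(k, Z) = 9
a = -2496 (a = -8*312 = -2496)
(177812 + a)*(242701 + g(-665, -110)) = (177812 - 2496)*(242701 + 9) = 175316*242710 = 42550946360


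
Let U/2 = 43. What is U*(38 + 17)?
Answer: 4730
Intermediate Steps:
U = 86 (U = 2*43 = 86)
U*(38 + 17) = 86*(38 + 17) = 86*55 = 4730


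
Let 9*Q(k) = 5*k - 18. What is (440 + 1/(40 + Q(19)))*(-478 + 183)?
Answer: -56725255/437 ≈ -1.2981e+5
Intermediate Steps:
Q(k) = -2 + 5*k/9 (Q(k) = (5*k - 18)/9 = (-18 + 5*k)/9 = -2 + 5*k/9)
(440 + 1/(40 + Q(19)))*(-478 + 183) = (440 + 1/(40 + (-2 + (5/9)*19)))*(-478 + 183) = (440 + 1/(40 + (-2 + 95/9)))*(-295) = (440 + 1/(40 + 77/9))*(-295) = (440 + 1/(437/9))*(-295) = (440 + 9/437)*(-295) = (192289/437)*(-295) = -56725255/437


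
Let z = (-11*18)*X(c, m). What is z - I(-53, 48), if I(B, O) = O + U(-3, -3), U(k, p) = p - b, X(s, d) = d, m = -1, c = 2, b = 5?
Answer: 158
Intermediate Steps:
U(k, p) = -5 + p (U(k, p) = p - 1*5 = p - 5 = -5 + p)
z = 198 (z = -11*18*(-1) = -198*(-1) = 198)
I(B, O) = -8 + O (I(B, O) = O + (-5 - 3) = O - 8 = -8 + O)
z - I(-53, 48) = 198 - (-8 + 48) = 198 - 1*40 = 198 - 40 = 158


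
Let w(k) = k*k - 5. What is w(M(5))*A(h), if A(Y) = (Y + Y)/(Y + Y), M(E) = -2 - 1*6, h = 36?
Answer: 59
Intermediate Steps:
M(E) = -8 (M(E) = -2 - 6 = -8)
A(Y) = 1 (A(Y) = (2*Y)/((2*Y)) = (2*Y)*(1/(2*Y)) = 1)
w(k) = -5 + k² (w(k) = k² - 5 = -5 + k²)
w(M(5))*A(h) = (-5 + (-8)²)*1 = (-5 + 64)*1 = 59*1 = 59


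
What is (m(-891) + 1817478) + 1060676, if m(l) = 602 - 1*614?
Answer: 2878142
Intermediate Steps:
m(l) = -12 (m(l) = 602 - 614 = -12)
(m(-891) + 1817478) + 1060676 = (-12 + 1817478) + 1060676 = 1817466 + 1060676 = 2878142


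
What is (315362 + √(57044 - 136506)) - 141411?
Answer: 173951 + I*√79462 ≈ 1.7395e+5 + 281.89*I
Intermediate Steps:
(315362 + √(57044 - 136506)) - 141411 = (315362 + √(-79462)) - 141411 = (315362 + I*√79462) - 141411 = 173951 + I*√79462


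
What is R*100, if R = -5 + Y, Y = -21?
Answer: -2600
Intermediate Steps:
R = -26 (R = -5 - 21 = -26)
R*100 = -26*100 = -2600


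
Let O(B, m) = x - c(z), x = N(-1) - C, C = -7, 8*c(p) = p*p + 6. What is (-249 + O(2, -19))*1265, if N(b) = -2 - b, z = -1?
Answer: -2468015/8 ≈ -3.0850e+5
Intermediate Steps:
c(p) = ¾ + p²/8 (c(p) = (p*p + 6)/8 = (p² + 6)/8 = (6 + p²)/8 = ¾ + p²/8)
x = 6 (x = (-2 - 1*(-1)) - 1*(-7) = (-2 + 1) + 7 = -1 + 7 = 6)
O(B, m) = 41/8 (O(B, m) = 6 - (¾ + (⅛)*(-1)²) = 6 - (¾ + (⅛)*1) = 6 - (¾ + ⅛) = 6 - 1*7/8 = 6 - 7/8 = 41/8)
(-249 + O(2, -19))*1265 = (-249 + 41/8)*1265 = -1951/8*1265 = -2468015/8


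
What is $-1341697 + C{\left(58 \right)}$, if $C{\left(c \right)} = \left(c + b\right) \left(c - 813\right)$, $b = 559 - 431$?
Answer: $-1482127$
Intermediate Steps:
$b = 128$ ($b = 559 - 431 = 128$)
$C{\left(c \right)} = \left(-813 + c\right) \left(128 + c\right)$ ($C{\left(c \right)} = \left(c + 128\right) \left(c - 813\right) = \left(128 + c\right) \left(-813 + c\right) = \left(-813 + c\right) \left(128 + c\right)$)
$-1341697 + C{\left(58 \right)} = -1341697 - \left(143794 - 3364\right) = -1341697 - 140430 = -1482127$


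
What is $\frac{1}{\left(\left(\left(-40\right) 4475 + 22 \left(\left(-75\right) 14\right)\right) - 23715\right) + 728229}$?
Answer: $\frac{1}{502414} \approx 1.9904 \cdot 10^{-6}$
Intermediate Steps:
$\frac{1}{\left(\left(\left(-40\right) 4475 + 22 \left(\left(-75\right) 14\right)\right) - 23715\right) + 728229} = \frac{1}{\left(\left(-179000 + 22 \left(-1050\right)\right) - 23715\right) + 728229} = \frac{1}{\left(\left(-179000 - 23100\right) - 23715\right) + 728229} = \frac{1}{\left(-202100 - 23715\right) + 728229} = \frac{1}{-225815 + 728229} = \frac{1}{502414}$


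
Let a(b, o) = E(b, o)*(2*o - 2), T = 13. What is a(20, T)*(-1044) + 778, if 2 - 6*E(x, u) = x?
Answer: 75946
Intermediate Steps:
E(x, u) = 1/3 - x/6
a(b, o) = (-2 + 2*o)*(1/3 - b/6) (a(b, o) = (1/3 - b/6)*(2*o - 2) = (1/3 - b/6)*(-2 + 2*o) = (-2 + 2*o)*(1/3 - b/6))
a(20, T)*(-1044) + 778 = -(-1 + 13)*(-2 + 20)/3*(-1044) + 778 = -1/3*12*18*(-1044) + 778 = -72*(-1044) + 778 = 75168 + 778 = 75946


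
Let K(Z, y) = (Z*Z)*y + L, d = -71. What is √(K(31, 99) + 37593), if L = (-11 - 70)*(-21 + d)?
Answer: 6*√3894 ≈ 374.41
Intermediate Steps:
L = 7452 (L = (-11 - 70)*(-21 - 71) = -81*(-92) = 7452)
K(Z, y) = 7452 + y*Z² (K(Z, y) = (Z*Z)*y + 7452 = Z²*y + 7452 = y*Z² + 7452 = 7452 + y*Z²)
√(K(31, 99) + 37593) = √((7452 + 99*31²) + 37593) = √((7452 + 99*961) + 37593) = √((7452 + 95139) + 37593) = √(102591 + 37593) = √140184 = 6*√3894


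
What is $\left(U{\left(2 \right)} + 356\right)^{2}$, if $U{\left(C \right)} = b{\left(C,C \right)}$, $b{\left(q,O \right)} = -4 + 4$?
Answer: $126736$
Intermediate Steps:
$b{\left(q,O \right)} = 0$
$U{\left(C \right)} = 0$
$\left(U{\left(2 \right)} + 356\right)^{2} = \left(0 + 356\right)^{2} = 356^{2} = 126736$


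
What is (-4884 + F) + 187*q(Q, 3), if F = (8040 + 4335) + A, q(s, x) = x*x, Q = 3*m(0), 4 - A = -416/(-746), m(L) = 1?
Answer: 3423186/373 ≈ 9177.4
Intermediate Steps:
A = 1284/373 (A = 4 - (-416)/(-746) = 4 - (-416)*(-1)/746 = 4 - 1*208/373 = 4 - 208/373 = 1284/373 ≈ 3.4424)
Q = 3 (Q = 3*1 = 3)
q(s, x) = x²
F = 4617159/373 (F = (8040 + 4335) + 1284/373 = 12375 + 1284/373 = 4617159/373 ≈ 12378.)
(-4884 + F) + 187*q(Q, 3) = (-4884 + 4617159/373) + 187*3² = 2795427/373 + 187*9 = 2795427/373 + 1683 = 3423186/373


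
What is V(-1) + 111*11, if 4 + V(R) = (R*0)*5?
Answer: 1217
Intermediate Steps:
V(R) = -4 (V(R) = -4 + (R*0)*5 = -4 + 0*5 = -4 + 0 = -4)
V(-1) + 111*11 = -4 + 111*11 = -4 + 1221 = 1217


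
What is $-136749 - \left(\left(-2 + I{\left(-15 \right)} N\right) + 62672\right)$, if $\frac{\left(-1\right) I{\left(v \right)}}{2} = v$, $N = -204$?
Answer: $-193299$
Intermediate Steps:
$I{\left(v \right)} = - 2 v$
$-136749 - \left(\left(-2 + I{\left(-15 \right)} N\right) + 62672\right) = -136749 - \left(\left(-2 + \left(-2\right) \left(-15\right) \left(-204\right)\right) + 62672\right) = -136749 - \left(\left(-2 + 30 \left(-204\right)\right) + 62672\right) = -136749 - \left(\left(-2 - 6120\right) + 62672\right) = -136749 - \left(-6122 + 62672\right) = -136749 - 56550 = -193299$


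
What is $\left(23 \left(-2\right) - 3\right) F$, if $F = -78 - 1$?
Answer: $3871$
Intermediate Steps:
$F = -79$ ($F = -78 - 1 = -79$)
$\left(23 \left(-2\right) - 3\right) F = \left(23 \left(-2\right) - 3\right) \left(-79\right) = \left(-46 - 3\right) \left(-79\right) = \left(-49\right) \left(-79\right) = 3871$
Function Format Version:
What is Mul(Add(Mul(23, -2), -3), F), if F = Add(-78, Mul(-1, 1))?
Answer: 3871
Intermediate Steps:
F = -79 (F = Add(-78, -1) = -79)
Mul(Add(Mul(23, -2), -3), F) = Mul(Add(Mul(23, -2), -3), -79) = Mul(Add(-46, -3), -79) = Mul(-49, -79) = 3871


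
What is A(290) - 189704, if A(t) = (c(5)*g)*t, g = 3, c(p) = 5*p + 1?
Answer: -167084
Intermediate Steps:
c(p) = 1 + 5*p
A(t) = 78*t (A(t) = ((1 + 5*5)*3)*t = ((1 + 25)*3)*t = (26*3)*t = 78*t)
A(290) - 189704 = 78*290 - 189704 = 22620 - 189704 = -167084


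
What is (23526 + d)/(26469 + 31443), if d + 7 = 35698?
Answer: 19739/19304 ≈ 1.0225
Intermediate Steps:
d = 35691 (d = -7 + 35698 = 35691)
(23526 + d)/(26469 + 31443) = (23526 + 35691)/(26469 + 31443) = 59217/57912 = 59217*(1/57912) = 19739/19304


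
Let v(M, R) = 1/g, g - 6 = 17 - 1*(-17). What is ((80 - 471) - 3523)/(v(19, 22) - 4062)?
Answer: 156560/162479 ≈ 0.96357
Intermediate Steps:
g = 40 (g = 6 + (17 - 1*(-17)) = 6 + (17 + 17) = 6 + 34 = 40)
v(M, R) = 1/40
((80 - 471) - 3523)/(v(19, 22) - 4062) = ((80 - 471) - 3523)/(1/40 - 4062) = (-391 - 3523)/(-162479/40) = -3914*(-40/162479) = 156560/162479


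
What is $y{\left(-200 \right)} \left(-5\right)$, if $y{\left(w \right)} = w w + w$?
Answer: $-199000$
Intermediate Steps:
$y{\left(w \right)} = w + w^{2}$ ($y{\left(w \right)} = w^{2} + w = w + w^{2}$)
$y{\left(-200 \right)} \left(-5\right) = - 200 \left(1 - 200\right) \left(-5\right) = \left(-200\right) \left(-199\right) \left(-5\right) = 39800 \left(-5\right) = -199000$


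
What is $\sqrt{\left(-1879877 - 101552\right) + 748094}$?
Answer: $i \sqrt{1233335} \approx 1110.6 i$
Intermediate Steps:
$\sqrt{\left(-1879877 - 101552\right) + 748094} = \sqrt{-1981429 + 748094} = \sqrt{-1233335} = i \sqrt{1233335}$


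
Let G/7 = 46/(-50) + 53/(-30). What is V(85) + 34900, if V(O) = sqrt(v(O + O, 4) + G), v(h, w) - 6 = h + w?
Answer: 34900 + sqrt(145074)/30 ≈ 34913.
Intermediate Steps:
v(h, w) = 6 + h + w (v(h, w) = 6 + (h + w) = 6 + h + w)
G = -2821/150 (G = 7*(46/(-50) + 53/(-30)) = 7*(46*(-1/50) + 53*(-1/30)) = 7*(-23/25 - 53/30) = 7*(-403/150) = -2821/150 ≈ -18.807)
V(O) = sqrt(-1321/150 + 2*O) (V(O) = sqrt((6 + (O + O) + 4) - 2821/150) = sqrt((6 + 2*O + 4) - 2821/150) = sqrt((10 + 2*O) - 2821/150) = sqrt(-1321/150 + 2*O))
V(85) + 34900 = sqrt(-7926 + 1800*85)/30 + 34900 = sqrt(-7926 + 153000)/30 + 34900 = sqrt(145074)/30 + 34900 = 34900 + sqrt(145074)/30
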